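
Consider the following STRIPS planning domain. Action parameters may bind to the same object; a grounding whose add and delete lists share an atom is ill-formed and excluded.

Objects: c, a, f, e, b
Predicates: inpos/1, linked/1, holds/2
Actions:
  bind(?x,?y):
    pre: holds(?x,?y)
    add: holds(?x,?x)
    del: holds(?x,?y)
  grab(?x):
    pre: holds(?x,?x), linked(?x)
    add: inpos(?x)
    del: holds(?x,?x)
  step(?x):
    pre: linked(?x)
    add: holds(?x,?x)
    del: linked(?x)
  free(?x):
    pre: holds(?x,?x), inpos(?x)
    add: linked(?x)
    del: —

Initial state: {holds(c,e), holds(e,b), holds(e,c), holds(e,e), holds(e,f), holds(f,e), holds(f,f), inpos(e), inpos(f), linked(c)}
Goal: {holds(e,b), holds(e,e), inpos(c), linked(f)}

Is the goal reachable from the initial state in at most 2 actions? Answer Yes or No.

1. bind(c,e)  →  {holds(c,c), holds(e,b), holds(e,c), holds(e,e), holds(e,f), holds(f,e), holds(f,f), inpos(e), inpos(f), linked(c)}
2. grab(c)  →  {holds(e,b), holds(e,c), holds(e,e), holds(e,f), holds(f,e), holds(f,f), inpos(c), inpos(e), inpos(f), linked(c)}
3. free(f)  →  {holds(e,b), holds(e,c), holds(e,e), holds(e,f), holds(f,e), holds(f,f), inpos(c), inpos(e), inpos(f), linked(c), linked(f)}
optimal plan length = 3; 3 > 2

No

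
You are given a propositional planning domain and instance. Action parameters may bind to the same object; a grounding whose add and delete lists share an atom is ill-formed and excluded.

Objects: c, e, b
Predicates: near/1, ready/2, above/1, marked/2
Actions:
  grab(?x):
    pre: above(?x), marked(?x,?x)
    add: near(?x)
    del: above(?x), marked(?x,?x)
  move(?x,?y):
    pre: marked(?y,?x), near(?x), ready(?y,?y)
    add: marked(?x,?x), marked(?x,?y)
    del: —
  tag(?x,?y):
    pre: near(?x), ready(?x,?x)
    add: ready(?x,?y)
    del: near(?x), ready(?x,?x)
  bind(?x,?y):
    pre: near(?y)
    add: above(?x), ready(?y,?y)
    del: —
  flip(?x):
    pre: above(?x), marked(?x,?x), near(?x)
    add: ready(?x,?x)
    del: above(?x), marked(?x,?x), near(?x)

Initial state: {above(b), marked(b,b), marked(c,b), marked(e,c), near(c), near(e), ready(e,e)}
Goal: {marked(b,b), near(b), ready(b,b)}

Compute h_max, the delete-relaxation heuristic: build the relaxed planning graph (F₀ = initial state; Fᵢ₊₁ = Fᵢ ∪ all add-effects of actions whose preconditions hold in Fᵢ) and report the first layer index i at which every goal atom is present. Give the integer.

F0 = init (7 atoms)
F1 = F0 ∪ {above(c), above(e), marked(c,c), marked(c,e), near(b), ready(c,c), ready(e,b), ready(e,c)}  (15 atoms)
F2 = F1 ∪ {marked(b,c), marked(e,e), ready(b,b), ready(c,b), ready(c,e)}  (20 atoms)
goal ⊆ F2  ⇒  h_max = 2

2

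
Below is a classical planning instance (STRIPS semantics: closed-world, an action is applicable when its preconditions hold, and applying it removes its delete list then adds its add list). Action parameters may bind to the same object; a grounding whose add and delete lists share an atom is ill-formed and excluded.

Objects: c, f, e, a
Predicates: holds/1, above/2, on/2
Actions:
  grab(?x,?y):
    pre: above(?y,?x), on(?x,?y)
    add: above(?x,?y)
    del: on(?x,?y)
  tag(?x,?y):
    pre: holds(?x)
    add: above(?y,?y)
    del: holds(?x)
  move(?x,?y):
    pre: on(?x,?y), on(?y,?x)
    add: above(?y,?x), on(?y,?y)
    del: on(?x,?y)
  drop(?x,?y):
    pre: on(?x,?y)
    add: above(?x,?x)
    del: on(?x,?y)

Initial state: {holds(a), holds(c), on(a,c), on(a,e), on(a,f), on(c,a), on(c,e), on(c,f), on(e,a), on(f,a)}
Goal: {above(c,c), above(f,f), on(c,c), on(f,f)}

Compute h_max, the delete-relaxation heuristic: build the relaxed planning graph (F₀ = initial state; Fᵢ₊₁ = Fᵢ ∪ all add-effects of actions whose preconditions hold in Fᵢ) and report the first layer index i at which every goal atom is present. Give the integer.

1

F0 = init (10 atoms)
F1 = F0 ∪ {above(a,a), above(a,c), above(a,e), above(a,f), above(c,a), above(c,c), above(e,a), above(e,e), above(f,a), above(f,f), on(a,a), on(c,c), on(e,e), on(f,f)}  (24 atoms)
goal ⊆ F1  ⇒  h_max = 1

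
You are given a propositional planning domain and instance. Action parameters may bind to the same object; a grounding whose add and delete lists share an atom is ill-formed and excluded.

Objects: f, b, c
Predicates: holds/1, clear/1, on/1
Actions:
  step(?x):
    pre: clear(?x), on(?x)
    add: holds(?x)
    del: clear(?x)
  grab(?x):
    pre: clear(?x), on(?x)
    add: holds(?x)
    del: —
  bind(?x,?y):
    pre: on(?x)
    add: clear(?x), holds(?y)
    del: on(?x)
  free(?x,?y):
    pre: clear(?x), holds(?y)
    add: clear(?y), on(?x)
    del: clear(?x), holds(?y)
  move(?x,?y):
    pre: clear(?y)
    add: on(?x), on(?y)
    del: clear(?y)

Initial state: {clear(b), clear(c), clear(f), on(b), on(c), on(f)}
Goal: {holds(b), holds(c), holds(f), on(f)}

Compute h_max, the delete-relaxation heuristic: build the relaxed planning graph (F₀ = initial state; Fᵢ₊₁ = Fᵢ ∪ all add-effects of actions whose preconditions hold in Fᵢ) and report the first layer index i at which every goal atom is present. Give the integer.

1

F0 = init (6 atoms)
F1 = F0 ∪ {holds(b), holds(c), holds(f)}  (9 atoms)
goal ⊆ F1  ⇒  h_max = 1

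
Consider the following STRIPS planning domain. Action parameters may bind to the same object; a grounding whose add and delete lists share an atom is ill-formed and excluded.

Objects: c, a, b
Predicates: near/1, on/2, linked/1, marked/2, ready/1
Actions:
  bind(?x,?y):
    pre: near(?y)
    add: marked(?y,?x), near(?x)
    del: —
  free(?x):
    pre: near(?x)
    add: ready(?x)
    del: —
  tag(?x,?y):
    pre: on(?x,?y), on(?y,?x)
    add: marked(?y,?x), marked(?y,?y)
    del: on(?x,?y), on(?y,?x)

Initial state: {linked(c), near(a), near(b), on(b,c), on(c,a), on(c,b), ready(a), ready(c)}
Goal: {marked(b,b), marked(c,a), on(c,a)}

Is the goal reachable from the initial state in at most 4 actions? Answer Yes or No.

1. bind(c,a)  →  {linked(c), marked(a,c), near(a), near(b), near(c), on(b,c), on(c,a), on(c,b), ready(a), ready(c)}
2. bind(a,c)  →  {linked(c), marked(a,c), marked(c,a), near(a), near(b), near(c), on(b,c), on(c,a), on(c,b), ready(a), ready(c)}
3. bind(b,b)  →  {linked(c), marked(a,c), marked(b,b), marked(c,a), near(a), near(b), near(c), on(b,c), on(c,a), on(c,b), ready(a), ready(c)}
optimal plan length = 3; 3 ≤ 4

Yes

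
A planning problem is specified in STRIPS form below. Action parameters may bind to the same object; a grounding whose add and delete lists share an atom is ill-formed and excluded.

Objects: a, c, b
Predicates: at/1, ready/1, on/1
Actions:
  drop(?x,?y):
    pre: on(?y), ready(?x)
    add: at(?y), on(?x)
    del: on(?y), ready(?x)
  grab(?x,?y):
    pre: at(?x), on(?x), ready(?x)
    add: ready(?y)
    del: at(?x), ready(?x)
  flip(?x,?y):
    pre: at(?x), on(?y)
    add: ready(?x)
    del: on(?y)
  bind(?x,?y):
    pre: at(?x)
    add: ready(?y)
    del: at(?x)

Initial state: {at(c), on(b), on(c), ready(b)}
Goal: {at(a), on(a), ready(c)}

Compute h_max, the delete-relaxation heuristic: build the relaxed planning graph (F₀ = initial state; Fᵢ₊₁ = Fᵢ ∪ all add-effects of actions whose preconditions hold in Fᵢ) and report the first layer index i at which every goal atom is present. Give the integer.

F0 = init (4 atoms)
F1 = F0 ∪ {ready(a), ready(c)}  (6 atoms)
F2 = F1 ∪ {at(b), on(a)}  (8 atoms)
F3 = F2 ∪ {at(a)}  (9 atoms)
goal ⊆ F3  ⇒  h_max = 3

3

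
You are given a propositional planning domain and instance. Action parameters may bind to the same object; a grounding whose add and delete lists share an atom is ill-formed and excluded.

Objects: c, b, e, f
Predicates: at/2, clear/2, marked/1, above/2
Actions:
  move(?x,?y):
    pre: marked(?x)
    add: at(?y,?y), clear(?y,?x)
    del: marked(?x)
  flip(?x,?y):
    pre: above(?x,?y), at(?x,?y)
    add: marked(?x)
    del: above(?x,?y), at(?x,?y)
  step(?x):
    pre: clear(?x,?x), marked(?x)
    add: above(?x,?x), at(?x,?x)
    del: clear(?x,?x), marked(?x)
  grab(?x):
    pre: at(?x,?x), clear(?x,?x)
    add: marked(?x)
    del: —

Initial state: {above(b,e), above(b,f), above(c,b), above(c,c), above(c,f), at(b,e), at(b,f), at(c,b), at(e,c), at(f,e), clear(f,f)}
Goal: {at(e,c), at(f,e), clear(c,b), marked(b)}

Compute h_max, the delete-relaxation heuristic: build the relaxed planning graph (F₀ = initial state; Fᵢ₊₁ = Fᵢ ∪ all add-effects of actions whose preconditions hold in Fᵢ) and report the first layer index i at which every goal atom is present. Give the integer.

2

F0 = init (11 atoms)
F1 = F0 ∪ {marked(b), marked(c)}  (13 atoms)
F2 = F1 ∪ {at(b,b), at(c,c), at(e,e), at(f,f), clear(b,b), clear(b,c), clear(c,b), clear(c,c), clear(e,b), clear(e,c), clear(f,b), clear(f,c)}  (25 atoms)
goal ⊆ F2  ⇒  h_max = 2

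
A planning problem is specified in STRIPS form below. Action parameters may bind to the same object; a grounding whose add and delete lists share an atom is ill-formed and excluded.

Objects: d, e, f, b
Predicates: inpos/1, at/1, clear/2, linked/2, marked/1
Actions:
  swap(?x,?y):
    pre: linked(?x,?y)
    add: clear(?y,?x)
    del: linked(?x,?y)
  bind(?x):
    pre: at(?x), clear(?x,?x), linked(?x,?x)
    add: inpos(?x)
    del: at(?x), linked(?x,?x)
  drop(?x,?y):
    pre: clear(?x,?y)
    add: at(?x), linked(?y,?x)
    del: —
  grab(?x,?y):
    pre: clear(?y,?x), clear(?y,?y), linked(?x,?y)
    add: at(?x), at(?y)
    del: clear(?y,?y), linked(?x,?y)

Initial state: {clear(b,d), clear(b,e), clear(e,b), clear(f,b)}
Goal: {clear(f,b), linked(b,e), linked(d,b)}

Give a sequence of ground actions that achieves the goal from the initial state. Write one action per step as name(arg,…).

drop(e,b); drop(b,d)

1. drop(e,b)  →  {at(e), clear(b,d), clear(b,e), clear(e,b), clear(f,b), linked(b,e)}
2. drop(b,d)  →  {at(b), at(e), clear(b,d), clear(b,e), clear(e,b), clear(f,b), linked(b,e), linked(d,b)}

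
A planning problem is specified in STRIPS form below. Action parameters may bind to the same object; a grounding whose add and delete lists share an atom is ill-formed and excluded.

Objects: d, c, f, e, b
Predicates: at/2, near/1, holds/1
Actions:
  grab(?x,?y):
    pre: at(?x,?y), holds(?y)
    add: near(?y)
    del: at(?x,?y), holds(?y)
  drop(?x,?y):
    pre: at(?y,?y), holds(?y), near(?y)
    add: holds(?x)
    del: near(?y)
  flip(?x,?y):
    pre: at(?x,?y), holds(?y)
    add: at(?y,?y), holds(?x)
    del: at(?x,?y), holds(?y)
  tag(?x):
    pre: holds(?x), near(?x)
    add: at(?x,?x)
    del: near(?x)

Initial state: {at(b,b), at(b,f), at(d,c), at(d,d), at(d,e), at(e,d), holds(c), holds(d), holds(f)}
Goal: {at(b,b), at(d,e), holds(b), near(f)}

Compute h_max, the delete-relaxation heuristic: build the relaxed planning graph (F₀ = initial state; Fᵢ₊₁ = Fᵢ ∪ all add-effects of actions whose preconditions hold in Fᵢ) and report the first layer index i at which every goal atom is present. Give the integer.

F0 = init (9 atoms)
F1 = F0 ∪ {at(c,c), at(f,f), holds(b), holds(e), near(c), near(d), near(f)}  (16 atoms)
goal ⊆ F1  ⇒  h_max = 1

1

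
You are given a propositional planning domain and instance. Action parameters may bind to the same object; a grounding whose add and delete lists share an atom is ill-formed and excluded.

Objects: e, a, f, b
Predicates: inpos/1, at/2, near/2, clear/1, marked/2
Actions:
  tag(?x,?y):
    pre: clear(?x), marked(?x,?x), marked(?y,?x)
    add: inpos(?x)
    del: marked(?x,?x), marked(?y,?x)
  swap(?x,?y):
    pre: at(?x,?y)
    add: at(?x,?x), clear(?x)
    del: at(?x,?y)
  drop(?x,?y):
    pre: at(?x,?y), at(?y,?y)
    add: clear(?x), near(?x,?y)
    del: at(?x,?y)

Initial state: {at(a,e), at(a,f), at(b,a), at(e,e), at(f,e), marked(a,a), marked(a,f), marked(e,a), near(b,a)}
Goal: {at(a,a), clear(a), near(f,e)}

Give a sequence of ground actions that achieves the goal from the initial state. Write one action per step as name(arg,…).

swap(a,e); drop(f,e)

1. swap(a,e)  →  {at(a,a), at(a,f), at(b,a), at(e,e), at(f,e), clear(a), marked(a,a), marked(a,f), marked(e,a), near(b,a)}
2. drop(f,e)  →  {at(a,a), at(a,f), at(b,a), at(e,e), clear(a), clear(f), marked(a,a), marked(a,f), marked(e,a), near(b,a), near(f,e)}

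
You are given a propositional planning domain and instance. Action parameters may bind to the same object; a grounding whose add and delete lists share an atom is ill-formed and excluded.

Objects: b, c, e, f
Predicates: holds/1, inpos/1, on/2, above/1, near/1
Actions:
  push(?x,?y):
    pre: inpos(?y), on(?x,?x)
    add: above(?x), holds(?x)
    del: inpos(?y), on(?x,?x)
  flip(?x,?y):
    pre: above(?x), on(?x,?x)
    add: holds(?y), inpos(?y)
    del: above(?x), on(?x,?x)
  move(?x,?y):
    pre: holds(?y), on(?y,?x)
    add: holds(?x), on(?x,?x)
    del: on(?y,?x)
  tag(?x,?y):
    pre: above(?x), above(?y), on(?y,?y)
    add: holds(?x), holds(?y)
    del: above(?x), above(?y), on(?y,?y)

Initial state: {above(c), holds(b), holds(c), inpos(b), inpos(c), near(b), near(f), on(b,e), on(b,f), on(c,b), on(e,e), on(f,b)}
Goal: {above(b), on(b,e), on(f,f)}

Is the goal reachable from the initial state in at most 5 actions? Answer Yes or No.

Yes

1. move(b,c)  →  {above(c), holds(b), holds(c), inpos(b), inpos(c), near(b), near(f), on(b,b), on(b,e), on(b,f), on(e,e), on(f,b)}
2. push(b,b)  →  {above(b), above(c), holds(b), holds(c), inpos(c), near(b), near(f), on(b,e), on(b,f), on(e,e), on(f,b)}
3. move(f,b)  →  {above(b), above(c), holds(b), holds(c), holds(f), inpos(c), near(b), near(f), on(b,e), on(e,e), on(f,b), on(f,f)}
optimal plan length = 3; 3 ≤ 5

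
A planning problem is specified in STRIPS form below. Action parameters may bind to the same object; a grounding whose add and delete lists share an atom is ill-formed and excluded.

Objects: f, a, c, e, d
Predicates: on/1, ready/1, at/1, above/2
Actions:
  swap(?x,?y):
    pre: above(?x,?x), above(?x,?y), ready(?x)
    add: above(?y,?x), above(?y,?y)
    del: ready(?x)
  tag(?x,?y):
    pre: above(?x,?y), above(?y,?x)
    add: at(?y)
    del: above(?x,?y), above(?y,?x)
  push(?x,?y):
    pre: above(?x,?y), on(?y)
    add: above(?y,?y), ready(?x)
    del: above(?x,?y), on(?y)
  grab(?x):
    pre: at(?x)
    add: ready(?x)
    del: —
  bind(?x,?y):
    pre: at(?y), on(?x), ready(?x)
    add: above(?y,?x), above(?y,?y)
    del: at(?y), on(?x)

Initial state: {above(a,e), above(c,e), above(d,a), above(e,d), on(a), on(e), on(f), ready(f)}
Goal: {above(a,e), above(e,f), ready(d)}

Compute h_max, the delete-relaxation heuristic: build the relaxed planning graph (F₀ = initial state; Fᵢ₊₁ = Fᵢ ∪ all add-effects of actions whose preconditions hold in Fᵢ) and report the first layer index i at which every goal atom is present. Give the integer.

F0 = init (8 atoms)
F1 = F0 ∪ {above(a,a), above(e,e), ready(a), ready(c), ready(d)}  (13 atoms)
F2 = F1 ∪ {above(e,a), at(a), at(e)}  (16 atoms)
F3 = F2 ∪ {above(a,f), above(e,f), ready(e)}  (19 atoms)
goal ⊆ F3  ⇒  h_max = 3

3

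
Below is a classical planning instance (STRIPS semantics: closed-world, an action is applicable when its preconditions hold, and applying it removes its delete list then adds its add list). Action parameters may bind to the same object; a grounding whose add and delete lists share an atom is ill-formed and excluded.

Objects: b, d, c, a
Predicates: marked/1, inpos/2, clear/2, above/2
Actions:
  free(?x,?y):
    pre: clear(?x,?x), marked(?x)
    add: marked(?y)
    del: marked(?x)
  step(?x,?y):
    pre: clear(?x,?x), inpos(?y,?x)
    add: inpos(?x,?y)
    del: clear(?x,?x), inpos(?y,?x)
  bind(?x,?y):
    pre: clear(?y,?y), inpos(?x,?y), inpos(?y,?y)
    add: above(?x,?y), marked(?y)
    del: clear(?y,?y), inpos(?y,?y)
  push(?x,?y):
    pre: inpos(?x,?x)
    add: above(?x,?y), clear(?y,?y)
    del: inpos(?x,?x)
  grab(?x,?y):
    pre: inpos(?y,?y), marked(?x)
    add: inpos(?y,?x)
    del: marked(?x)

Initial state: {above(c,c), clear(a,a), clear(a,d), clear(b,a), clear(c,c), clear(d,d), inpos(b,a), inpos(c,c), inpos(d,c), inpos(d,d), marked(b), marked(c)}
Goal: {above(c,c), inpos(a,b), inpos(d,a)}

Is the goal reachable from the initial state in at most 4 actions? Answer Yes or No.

Yes

1. free(c,a)  →  {above(c,c), clear(a,a), clear(a,d), clear(b,a), clear(c,c), clear(d,d), inpos(b,a), inpos(c,c), inpos(d,c), inpos(d,d), marked(a), marked(b)}
2. step(a,b)  →  {above(c,c), clear(a,d), clear(b,a), clear(c,c), clear(d,d), inpos(a,b), inpos(c,c), inpos(d,c), inpos(d,d), marked(a), marked(b)}
3. grab(a,d)  →  {above(c,c), clear(a,d), clear(b,a), clear(c,c), clear(d,d), inpos(a,b), inpos(c,c), inpos(d,a), inpos(d,c), inpos(d,d), marked(b)}
optimal plan length = 3; 3 ≤ 4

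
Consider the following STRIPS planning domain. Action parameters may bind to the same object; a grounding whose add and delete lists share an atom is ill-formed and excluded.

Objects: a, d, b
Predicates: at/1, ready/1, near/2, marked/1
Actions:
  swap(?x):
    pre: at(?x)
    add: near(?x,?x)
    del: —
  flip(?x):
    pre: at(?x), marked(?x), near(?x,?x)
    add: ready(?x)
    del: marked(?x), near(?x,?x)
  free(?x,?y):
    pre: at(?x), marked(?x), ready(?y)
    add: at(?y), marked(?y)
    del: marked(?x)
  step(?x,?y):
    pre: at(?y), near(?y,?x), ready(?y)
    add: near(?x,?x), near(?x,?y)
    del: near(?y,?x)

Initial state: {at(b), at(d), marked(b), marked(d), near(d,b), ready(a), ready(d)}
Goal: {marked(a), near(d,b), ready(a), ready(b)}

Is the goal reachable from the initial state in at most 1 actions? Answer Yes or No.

No

1. swap(b)  →  {at(b), at(d), marked(b), marked(d), near(b,b), near(d,b), ready(a), ready(d)}
2. flip(b)  →  {at(b), at(d), marked(d), near(d,b), ready(a), ready(b), ready(d)}
3. free(d,a)  →  {at(a), at(b), at(d), marked(a), near(d,b), ready(a), ready(b), ready(d)}
optimal plan length = 3; 3 > 1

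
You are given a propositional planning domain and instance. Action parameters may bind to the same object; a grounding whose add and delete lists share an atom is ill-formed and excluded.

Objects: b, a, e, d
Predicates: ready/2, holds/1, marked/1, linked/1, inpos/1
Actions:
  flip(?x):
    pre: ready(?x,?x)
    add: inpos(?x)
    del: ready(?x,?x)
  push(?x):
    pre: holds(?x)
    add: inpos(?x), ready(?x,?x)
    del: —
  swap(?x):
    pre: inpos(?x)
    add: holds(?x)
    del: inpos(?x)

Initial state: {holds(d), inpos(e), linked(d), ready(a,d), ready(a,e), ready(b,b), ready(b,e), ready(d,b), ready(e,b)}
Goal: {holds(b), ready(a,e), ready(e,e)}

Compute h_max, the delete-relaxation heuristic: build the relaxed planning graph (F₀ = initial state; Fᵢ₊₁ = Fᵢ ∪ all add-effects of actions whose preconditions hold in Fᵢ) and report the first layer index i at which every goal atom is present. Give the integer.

2

F0 = init (9 atoms)
F1 = F0 ∪ {holds(e), inpos(b), inpos(d), ready(d,d)}  (13 atoms)
F2 = F1 ∪ {holds(b), ready(e,e)}  (15 atoms)
goal ⊆ F2  ⇒  h_max = 2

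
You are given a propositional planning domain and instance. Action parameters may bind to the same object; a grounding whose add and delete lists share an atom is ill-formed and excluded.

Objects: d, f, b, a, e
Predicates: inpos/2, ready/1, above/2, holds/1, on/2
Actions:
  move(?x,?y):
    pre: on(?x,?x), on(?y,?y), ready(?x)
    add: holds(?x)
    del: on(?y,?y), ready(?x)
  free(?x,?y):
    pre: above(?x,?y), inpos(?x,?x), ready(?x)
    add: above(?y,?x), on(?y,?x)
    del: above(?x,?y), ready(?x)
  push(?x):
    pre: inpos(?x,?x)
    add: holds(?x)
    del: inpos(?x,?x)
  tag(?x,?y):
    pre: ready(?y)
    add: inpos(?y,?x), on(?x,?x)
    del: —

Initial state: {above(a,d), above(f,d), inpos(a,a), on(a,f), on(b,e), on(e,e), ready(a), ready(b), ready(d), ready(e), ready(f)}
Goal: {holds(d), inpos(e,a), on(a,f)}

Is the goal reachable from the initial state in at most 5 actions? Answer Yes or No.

1. tag(d,d)  →  {above(a,d), above(f,d), inpos(a,a), inpos(d,d), on(a,f), on(b,e), on(d,d), on(e,e), ready(a), ready(b), ready(d), ready(e), ready(f)}
2. move(d,d)  →  {above(a,d), above(f,d), holds(d), inpos(a,a), inpos(d,d), on(a,f), on(b,e), on(e,e), ready(a), ready(b), ready(e), ready(f)}
3. tag(a,e)  →  {above(a,d), above(f,d), holds(d), inpos(a,a), inpos(d,d), inpos(e,a), on(a,a), on(a,f), on(b,e), on(e,e), ready(a), ready(b), ready(e), ready(f)}
optimal plan length = 3; 3 ≤ 5

Yes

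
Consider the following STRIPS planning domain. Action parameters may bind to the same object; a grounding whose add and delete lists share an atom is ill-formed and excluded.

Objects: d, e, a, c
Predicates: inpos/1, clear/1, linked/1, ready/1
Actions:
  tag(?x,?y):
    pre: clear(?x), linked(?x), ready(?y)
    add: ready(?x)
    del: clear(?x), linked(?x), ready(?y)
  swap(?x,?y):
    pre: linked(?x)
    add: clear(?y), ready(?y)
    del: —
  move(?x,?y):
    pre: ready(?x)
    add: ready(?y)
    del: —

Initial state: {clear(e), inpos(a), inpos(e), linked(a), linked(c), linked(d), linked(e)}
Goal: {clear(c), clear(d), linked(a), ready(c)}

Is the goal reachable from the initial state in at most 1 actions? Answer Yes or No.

1. swap(d,d)  →  {clear(d), clear(e), inpos(a), inpos(e), linked(a), linked(c), linked(d), linked(e), ready(d)}
2. swap(d,c)  →  {clear(c), clear(d), clear(e), inpos(a), inpos(e), linked(a), linked(c), linked(d), linked(e), ready(c), ready(d)}
optimal plan length = 2; 2 > 1

No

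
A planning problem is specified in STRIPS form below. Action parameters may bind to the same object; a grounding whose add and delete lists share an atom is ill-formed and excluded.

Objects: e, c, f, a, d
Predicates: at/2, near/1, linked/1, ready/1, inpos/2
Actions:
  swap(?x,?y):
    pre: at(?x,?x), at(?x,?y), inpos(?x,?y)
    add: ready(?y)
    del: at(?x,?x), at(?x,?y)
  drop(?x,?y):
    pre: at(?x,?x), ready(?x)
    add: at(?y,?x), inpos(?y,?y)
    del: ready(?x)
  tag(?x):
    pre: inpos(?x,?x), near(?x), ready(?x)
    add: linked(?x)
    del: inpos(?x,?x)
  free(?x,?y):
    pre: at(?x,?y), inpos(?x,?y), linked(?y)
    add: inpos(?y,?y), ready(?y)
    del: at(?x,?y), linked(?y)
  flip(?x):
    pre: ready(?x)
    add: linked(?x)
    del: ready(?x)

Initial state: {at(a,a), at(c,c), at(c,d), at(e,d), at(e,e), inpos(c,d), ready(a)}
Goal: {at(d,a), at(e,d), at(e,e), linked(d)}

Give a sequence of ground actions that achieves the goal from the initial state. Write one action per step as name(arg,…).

1. swap(c,d)  →  {at(a,a), at(e,d), at(e,e), inpos(c,d), ready(a), ready(d)}
2. drop(a,d)  →  {at(a,a), at(d,a), at(e,d), at(e,e), inpos(c,d), inpos(d,d), ready(d)}
3. flip(d)  →  {at(a,a), at(d,a), at(e,d), at(e,e), inpos(c,d), inpos(d,d), linked(d)}

swap(c,d); drop(a,d); flip(d)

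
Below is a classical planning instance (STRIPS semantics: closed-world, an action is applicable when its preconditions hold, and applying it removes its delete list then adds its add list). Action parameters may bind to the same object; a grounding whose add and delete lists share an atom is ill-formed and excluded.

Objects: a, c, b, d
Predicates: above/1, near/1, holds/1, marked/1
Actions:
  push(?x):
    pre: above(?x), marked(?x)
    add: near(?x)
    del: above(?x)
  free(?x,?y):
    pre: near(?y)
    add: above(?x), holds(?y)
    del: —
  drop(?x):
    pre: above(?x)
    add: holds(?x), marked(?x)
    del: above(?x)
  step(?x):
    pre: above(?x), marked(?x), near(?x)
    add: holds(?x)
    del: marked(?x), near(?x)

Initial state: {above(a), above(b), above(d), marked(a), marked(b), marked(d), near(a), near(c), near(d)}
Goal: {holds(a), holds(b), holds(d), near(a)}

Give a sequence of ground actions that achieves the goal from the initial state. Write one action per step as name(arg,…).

free(a,a); free(a,d); drop(b)

1. free(a,a)  →  {above(a), above(b), above(d), holds(a), marked(a), marked(b), marked(d), near(a), near(c), near(d)}
2. free(a,d)  →  {above(a), above(b), above(d), holds(a), holds(d), marked(a), marked(b), marked(d), near(a), near(c), near(d)}
3. drop(b)  →  {above(a), above(d), holds(a), holds(b), holds(d), marked(a), marked(b), marked(d), near(a), near(c), near(d)}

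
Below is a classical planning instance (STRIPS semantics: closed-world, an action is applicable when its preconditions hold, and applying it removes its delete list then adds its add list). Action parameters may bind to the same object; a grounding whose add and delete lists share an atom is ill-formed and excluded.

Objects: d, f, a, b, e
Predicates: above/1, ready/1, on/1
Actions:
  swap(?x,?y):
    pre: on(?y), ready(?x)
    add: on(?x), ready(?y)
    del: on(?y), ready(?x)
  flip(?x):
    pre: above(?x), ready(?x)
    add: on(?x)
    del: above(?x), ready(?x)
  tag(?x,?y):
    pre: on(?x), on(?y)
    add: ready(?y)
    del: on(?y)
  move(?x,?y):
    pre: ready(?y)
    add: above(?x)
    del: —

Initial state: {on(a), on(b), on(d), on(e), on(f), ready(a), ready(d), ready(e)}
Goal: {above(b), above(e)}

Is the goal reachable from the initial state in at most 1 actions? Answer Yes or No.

1. move(b,d)  →  {above(b), on(a), on(b), on(d), on(e), on(f), ready(a), ready(d), ready(e)}
2. move(e,d)  →  {above(b), above(e), on(a), on(b), on(d), on(e), on(f), ready(a), ready(d), ready(e)}
optimal plan length = 2; 2 > 1

No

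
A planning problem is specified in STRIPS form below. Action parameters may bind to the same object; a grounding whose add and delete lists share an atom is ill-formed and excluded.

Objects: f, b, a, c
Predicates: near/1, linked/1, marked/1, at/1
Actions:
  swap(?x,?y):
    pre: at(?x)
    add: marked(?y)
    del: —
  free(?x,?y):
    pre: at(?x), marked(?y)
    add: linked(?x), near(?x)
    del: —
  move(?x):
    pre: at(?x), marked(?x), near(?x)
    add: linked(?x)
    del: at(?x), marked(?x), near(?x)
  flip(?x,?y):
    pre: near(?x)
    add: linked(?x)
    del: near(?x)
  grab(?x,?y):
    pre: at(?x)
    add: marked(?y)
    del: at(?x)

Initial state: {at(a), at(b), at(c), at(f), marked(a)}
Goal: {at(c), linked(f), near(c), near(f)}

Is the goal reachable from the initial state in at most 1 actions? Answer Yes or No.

1. free(f,a)  →  {at(a), at(b), at(c), at(f), linked(f), marked(a), near(f)}
2. free(c,a)  →  {at(a), at(b), at(c), at(f), linked(c), linked(f), marked(a), near(c), near(f)}
optimal plan length = 2; 2 > 1

No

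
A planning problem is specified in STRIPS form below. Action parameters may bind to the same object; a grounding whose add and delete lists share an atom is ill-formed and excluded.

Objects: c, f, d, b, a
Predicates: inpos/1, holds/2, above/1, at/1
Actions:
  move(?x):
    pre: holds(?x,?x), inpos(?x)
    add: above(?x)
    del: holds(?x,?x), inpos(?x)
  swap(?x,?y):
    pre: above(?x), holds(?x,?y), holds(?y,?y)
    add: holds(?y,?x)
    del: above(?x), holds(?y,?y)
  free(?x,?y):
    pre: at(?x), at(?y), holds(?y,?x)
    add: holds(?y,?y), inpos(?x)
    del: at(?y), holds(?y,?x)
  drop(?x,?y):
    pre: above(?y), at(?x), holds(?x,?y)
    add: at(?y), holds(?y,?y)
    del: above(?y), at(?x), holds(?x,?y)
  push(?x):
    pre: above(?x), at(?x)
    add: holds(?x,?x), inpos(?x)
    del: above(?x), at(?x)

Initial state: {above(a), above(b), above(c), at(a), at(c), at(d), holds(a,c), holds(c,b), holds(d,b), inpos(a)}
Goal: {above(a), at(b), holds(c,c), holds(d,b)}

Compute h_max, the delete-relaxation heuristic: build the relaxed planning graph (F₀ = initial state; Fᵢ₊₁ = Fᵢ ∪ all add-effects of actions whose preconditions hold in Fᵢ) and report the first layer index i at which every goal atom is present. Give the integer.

1

F0 = init (10 atoms)
F1 = F0 ∪ {at(b), holds(a,a), holds(b,b), holds(c,c), inpos(c)}  (15 atoms)
goal ⊆ F1  ⇒  h_max = 1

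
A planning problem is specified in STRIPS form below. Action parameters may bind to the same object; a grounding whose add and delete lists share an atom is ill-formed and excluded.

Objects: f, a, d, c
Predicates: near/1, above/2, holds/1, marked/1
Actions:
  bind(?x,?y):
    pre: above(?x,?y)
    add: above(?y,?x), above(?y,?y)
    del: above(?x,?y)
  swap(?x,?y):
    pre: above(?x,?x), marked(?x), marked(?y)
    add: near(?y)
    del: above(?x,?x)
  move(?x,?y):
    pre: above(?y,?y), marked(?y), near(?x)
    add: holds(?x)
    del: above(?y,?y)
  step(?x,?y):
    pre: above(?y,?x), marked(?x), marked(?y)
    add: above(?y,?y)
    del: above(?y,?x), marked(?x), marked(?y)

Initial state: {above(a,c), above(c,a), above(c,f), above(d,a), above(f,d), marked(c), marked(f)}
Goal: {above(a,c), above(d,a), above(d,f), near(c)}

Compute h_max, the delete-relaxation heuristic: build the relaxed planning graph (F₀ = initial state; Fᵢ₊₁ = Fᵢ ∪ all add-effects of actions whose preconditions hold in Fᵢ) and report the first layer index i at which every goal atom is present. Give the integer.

2

F0 = init (7 atoms)
F1 = F0 ∪ {above(a,a), above(a,d), above(c,c), above(d,d), above(d,f), above(f,c), above(f,f)}  (14 atoms)
F2 = F1 ∪ {near(c), near(f)}  (16 atoms)
goal ⊆ F2  ⇒  h_max = 2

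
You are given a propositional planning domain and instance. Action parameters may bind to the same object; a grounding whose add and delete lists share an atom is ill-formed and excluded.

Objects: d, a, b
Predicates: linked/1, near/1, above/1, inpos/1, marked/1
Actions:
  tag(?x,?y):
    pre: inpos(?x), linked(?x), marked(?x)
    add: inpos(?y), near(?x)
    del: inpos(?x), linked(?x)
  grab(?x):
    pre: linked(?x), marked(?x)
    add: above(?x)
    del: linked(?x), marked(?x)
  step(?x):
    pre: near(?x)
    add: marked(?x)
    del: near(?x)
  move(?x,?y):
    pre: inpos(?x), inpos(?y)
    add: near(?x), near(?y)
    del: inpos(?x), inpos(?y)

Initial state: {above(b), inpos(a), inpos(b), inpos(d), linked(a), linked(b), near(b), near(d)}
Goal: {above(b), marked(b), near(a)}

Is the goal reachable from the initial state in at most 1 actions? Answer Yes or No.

1. step(b)  →  {above(b), inpos(a), inpos(b), inpos(d), linked(a), linked(b), marked(b), near(d)}
2. move(d,a)  →  {above(b), inpos(b), linked(a), linked(b), marked(b), near(a), near(d)}
optimal plan length = 2; 2 > 1

No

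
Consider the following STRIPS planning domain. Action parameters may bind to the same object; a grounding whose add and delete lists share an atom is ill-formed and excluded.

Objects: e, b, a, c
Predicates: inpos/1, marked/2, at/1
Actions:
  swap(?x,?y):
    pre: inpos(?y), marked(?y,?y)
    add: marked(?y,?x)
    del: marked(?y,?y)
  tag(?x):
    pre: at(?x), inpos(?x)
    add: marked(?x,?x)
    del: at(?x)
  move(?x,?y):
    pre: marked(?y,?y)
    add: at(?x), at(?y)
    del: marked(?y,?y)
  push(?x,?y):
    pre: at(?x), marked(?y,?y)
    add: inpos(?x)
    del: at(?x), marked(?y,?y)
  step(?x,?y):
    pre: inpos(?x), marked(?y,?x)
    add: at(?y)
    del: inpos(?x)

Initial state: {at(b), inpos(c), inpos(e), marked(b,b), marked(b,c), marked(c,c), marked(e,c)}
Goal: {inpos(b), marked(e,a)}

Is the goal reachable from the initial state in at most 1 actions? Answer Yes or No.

No

1. move(e,b)  →  {at(b), at(e), inpos(c), inpos(e), marked(b,c), marked(c,c), marked(e,c)}
2. tag(e)  →  {at(b), inpos(c), inpos(e), marked(b,c), marked(c,c), marked(e,c), marked(e,e)}
3. swap(a,e)  →  {at(b), inpos(c), inpos(e), marked(b,c), marked(c,c), marked(e,a), marked(e,c)}
4. push(b,c)  →  {inpos(b), inpos(c), inpos(e), marked(b,c), marked(e,a), marked(e,c)}
optimal plan length = 4; 4 > 1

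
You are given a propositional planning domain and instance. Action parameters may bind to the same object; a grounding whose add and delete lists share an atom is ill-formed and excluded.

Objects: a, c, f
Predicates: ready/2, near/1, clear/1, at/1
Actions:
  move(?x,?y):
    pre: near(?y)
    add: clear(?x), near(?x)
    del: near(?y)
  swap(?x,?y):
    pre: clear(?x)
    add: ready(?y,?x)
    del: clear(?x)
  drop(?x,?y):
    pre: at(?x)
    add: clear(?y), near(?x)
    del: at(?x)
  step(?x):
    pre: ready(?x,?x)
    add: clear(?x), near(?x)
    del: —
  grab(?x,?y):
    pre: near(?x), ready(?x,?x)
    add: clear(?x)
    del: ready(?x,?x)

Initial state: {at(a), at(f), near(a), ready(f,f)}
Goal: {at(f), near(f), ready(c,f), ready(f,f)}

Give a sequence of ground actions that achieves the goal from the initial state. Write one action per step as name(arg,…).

1. move(f,a)  →  {at(a), at(f), clear(f), near(f), ready(f,f)}
2. swap(f,c)  →  {at(a), at(f), near(f), ready(c,f), ready(f,f)}

move(f,a); swap(f,c)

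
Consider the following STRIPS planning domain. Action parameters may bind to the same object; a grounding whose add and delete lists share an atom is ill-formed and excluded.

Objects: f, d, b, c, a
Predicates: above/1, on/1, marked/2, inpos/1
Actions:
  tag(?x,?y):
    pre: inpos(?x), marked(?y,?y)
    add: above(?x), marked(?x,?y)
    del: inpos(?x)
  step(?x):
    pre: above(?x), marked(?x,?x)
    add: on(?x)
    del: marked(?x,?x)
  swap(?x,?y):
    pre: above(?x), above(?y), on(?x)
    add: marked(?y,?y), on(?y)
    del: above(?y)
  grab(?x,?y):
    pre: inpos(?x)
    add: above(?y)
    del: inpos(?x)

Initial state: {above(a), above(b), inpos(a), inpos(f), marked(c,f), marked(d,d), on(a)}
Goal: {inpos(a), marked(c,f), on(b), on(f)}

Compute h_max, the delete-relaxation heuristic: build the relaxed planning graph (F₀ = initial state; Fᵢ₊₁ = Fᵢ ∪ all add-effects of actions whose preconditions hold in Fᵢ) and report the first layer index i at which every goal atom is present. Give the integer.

2

F0 = init (7 atoms)
F1 = F0 ∪ {above(c), above(d), above(f), marked(a,a), marked(a,d), marked(b,b), marked(f,d), on(b)}  (15 atoms)
F2 = F1 ∪ {marked(a,b), marked(c,c), marked(f,a), marked(f,b), marked(f,f), on(c), on(d), on(f)}  (23 atoms)
goal ⊆ F2  ⇒  h_max = 2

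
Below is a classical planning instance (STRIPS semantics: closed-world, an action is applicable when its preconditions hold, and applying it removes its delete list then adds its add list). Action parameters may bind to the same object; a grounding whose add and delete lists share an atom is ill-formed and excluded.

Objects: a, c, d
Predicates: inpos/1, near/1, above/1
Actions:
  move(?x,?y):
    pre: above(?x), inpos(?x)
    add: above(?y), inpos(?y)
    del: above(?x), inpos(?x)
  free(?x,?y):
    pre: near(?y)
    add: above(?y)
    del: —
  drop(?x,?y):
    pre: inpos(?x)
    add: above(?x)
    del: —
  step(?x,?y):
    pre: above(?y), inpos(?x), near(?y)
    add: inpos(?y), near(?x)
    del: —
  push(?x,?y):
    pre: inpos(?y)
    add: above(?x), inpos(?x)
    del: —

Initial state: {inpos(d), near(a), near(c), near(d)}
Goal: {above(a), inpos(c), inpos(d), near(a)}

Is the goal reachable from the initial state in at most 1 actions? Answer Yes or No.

1. free(a,a)  →  {above(a), inpos(d), near(a), near(c), near(d)}
2. push(c,d)  →  {above(a), above(c), inpos(c), inpos(d), near(a), near(c), near(d)}
optimal plan length = 2; 2 > 1

No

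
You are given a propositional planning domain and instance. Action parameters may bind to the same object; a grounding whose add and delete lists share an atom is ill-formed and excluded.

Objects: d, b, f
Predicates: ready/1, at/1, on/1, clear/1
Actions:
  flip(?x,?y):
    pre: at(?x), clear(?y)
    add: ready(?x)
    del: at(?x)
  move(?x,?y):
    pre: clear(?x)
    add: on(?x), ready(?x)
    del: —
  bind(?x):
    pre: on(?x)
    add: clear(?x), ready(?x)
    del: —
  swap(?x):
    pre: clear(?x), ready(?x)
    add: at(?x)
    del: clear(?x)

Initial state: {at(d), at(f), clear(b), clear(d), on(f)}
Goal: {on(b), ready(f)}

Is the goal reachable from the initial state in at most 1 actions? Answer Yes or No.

1. flip(f,d)  →  {at(d), clear(b), clear(d), on(f), ready(f)}
2. move(b,d)  →  {at(d), clear(b), clear(d), on(b), on(f), ready(b), ready(f)}
optimal plan length = 2; 2 > 1

No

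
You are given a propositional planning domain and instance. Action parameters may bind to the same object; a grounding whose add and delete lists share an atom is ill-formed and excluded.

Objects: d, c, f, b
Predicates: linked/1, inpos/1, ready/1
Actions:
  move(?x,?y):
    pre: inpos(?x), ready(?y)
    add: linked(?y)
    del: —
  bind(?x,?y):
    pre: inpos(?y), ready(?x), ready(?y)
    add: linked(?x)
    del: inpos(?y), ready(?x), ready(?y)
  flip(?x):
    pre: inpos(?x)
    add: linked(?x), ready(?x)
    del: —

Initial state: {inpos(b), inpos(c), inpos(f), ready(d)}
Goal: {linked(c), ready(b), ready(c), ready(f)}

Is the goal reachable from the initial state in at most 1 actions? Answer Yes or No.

No

1. flip(c)  →  {inpos(b), inpos(c), inpos(f), linked(c), ready(c), ready(d)}
2. flip(f)  →  {inpos(b), inpos(c), inpos(f), linked(c), linked(f), ready(c), ready(d), ready(f)}
3. flip(b)  →  {inpos(b), inpos(c), inpos(f), linked(b), linked(c), linked(f), ready(b), ready(c), ready(d), ready(f)}
optimal plan length = 3; 3 > 1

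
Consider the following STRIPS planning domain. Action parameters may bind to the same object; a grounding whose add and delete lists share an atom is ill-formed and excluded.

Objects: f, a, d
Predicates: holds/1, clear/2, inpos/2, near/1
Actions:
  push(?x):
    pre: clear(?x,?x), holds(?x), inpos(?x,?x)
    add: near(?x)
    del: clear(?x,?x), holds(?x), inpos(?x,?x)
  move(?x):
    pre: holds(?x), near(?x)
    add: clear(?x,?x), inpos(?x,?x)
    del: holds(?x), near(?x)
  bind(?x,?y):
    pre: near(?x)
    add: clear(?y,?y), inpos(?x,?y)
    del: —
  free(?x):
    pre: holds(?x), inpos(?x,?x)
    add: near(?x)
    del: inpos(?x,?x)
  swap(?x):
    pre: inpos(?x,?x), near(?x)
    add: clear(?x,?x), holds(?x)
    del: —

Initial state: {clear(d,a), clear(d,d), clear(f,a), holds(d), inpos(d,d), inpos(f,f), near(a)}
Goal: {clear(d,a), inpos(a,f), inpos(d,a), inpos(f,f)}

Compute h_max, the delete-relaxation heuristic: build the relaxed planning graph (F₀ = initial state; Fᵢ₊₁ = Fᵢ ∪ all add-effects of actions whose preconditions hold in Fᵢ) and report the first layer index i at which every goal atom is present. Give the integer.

F0 = init (7 atoms)
F1 = F0 ∪ {clear(a,a), clear(f,f), inpos(a,a), inpos(a,d), inpos(a,f), near(d)}  (13 atoms)
F2 = F1 ∪ {holds(a), inpos(d,a), inpos(d,f)}  (16 atoms)
goal ⊆ F2  ⇒  h_max = 2

2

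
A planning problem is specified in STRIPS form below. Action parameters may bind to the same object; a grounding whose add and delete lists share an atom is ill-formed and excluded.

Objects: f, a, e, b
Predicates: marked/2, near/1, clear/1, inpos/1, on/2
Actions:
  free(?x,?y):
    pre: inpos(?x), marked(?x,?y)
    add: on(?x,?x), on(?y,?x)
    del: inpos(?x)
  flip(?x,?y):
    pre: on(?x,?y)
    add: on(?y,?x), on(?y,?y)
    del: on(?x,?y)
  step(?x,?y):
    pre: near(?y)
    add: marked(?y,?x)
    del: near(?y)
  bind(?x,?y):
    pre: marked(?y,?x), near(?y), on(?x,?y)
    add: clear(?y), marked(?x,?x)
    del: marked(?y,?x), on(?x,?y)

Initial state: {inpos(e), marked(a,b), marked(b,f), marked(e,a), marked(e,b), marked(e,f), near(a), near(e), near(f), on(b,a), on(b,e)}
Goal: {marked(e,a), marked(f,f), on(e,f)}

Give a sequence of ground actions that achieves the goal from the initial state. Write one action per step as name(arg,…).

free(e,f); flip(f,e); step(f,f)

1. free(e,f)  →  {marked(a,b), marked(b,f), marked(e,a), marked(e,b), marked(e,f), near(a), near(e), near(f), on(b,a), on(b,e), on(e,e), on(f,e)}
2. flip(f,e)  →  {marked(a,b), marked(b,f), marked(e,a), marked(e,b), marked(e,f), near(a), near(e), near(f), on(b,a), on(b,e), on(e,e), on(e,f)}
3. step(f,f)  →  {marked(a,b), marked(b,f), marked(e,a), marked(e,b), marked(e,f), marked(f,f), near(a), near(e), on(b,a), on(b,e), on(e,e), on(e,f)}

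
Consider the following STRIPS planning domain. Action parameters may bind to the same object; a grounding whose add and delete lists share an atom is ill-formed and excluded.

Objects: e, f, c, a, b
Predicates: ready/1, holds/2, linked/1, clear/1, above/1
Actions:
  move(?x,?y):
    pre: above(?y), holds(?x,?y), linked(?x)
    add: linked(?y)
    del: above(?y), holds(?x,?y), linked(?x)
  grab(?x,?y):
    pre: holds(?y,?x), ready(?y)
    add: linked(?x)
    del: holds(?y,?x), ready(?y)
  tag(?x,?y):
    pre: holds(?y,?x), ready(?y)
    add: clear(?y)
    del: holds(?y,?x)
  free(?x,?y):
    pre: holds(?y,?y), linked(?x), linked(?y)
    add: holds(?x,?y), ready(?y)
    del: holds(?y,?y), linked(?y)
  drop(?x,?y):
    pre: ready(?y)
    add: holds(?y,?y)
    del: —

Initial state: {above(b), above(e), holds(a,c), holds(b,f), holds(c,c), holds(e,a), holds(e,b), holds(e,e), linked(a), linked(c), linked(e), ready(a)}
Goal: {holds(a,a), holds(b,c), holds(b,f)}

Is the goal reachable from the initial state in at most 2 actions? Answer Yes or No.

No

1. move(e,b)  →  {above(e), holds(a,c), holds(b,f), holds(c,c), holds(e,a), holds(e,e), linked(a), linked(b), linked(c), ready(a)}
2. free(b,c)  →  {above(e), holds(a,c), holds(b,c), holds(b,f), holds(e,a), holds(e,e), linked(a), linked(b), ready(a), ready(c)}
3. drop(e,a)  →  {above(e), holds(a,a), holds(a,c), holds(b,c), holds(b,f), holds(e,a), holds(e,e), linked(a), linked(b), ready(a), ready(c)}
optimal plan length = 3; 3 > 2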